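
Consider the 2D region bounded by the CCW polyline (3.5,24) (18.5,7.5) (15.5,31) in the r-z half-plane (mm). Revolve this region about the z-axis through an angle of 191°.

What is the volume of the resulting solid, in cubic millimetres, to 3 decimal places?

Volume = 6312.965 mm³

Profile (r,z), 3 vertices: (3.5,24) (18.5,7.5) (15.5,31)
edge 0: (3.5,24)→(18.5,7.5)  cross = 3.5·7.5 − 18.5·24 = -417.7500; (r_i+r_j)·cross = 22·-417.7500 = -9190.5000
edge 1: (18.5,7.5)→(15.5,31)  cross = 18.5·31 − 15.5·7.5 = 457.2500; (r_i+r_j)·cross = 34·457.2500 = 15546.5000
edge 2: (15.5,31)→(3.5,24)  cross = 15.5·24 − 3.5·31 = 263.5000; (r_i+r_j)·cross = 19·263.5000 = 5006.5000
Σcross = 303.0000 → A = |Σcross|/2 = 151.5000 mm²
Σ(r_i+r_j)·cross = 11362.5000 → first moment M = |Σ|/6 = 1893.7500
R_c = M/A = 1893.7500/151.5000 = 12.5000 mm
θ = 191° = 3.333579 rad
V = θ·R_c·A = 3.333579·12.5000·151.5000 = 6312.965 mm³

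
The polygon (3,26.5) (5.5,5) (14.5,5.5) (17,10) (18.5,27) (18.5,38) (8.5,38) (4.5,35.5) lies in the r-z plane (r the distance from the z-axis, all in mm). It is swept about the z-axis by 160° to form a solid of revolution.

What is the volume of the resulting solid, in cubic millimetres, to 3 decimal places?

Profile (r,z), 8 vertices: (3,26.5) (5.5,5) (14.5,5.5) (17,10) (18.5,27) (18.5,38) (8.5,38) (4.5,35.5)
edge 0: (3,26.5)→(5.5,5)  cross = 3·5 − 5.5·26.5 = -130.7500; (r_i+r_j)·cross = 8.5·-130.7500 = -1111.3750
edge 1: (5.5,5)→(14.5,5.5)  cross = 5.5·5.5 − 14.5·5 = -42.2500; (r_i+r_j)·cross = 20·-42.2500 = -845.0000
edge 2: (14.5,5.5)→(17,10)  cross = 14.5·10 − 17·5.5 = 51.5000; (r_i+r_j)·cross = 31.5·51.5000 = 1622.2500
edge 3: (17,10)→(18.5,27)  cross = 17·27 − 18.5·10 = 274.0000; (r_i+r_j)·cross = 35.5·274.0000 = 9727.0000
edge 4: (18.5,27)→(18.5,38)  cross = 18.5·38 − 18.5·27 = 203.5000; (r_i+r_j)·cross = 37·203.5000 = 7529.5000
edge 5: (18.5,38)→(8.5,38)  cross = 18.5·38 − 8.5·38 = 380.0000; (r_i+r_j)·cross = 27·380.0000 = 10260.0000
edge 6: (8.5,38)→(4.5,35.5)  cross = 8.5·35.5 − 4.5·38 = 130.7500; (r_i+r_j)·cross = 13·130.7500 = 1699.7500
edge 7: (4.5,35.5)→(3,26.5)  cross = 4.5·26.5 − 3·35.5 = 12.7500; (r_i+r_j)·cross = 7.5·12.7500 = 95.6250
Σcross = 879.5000 → A = |Σcross|/2 = 439.7500 mm²
Σ(r_i+r_j)·cross = 28977.7500 → first moment M = |Σ|/6 = 4829.6250
R_c = M/A = 4829.6250/439.7500 = 10.9827 mm
θ = 160° = 2.792527 rad
V = θ·R_c·A = 2.792527·10.9827·439.7500 = 13486.857 mm³

Volume = 13486.857 mm³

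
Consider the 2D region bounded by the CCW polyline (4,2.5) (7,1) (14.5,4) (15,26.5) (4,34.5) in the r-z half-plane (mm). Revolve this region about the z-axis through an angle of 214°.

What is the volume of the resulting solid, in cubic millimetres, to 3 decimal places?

Profile (r,z), 5 vertices: (4,2.5) (7,1) (14.5,4) (15,26.5) (4,34.5)
edge 0: (4,2.5)→(7,1)  cross = 4·1 − 7·2.5 = -13.5000; (r_i+r_j)·cross = 11·-13.5000 = -148.5000
edge 1: (7,1)→(14.5,4)  cross = 7·4 − 14.5·1 = 13.5000; (r_i+r_j)·cross = 21.5·13.5000 = 290.2500
edge 2: (14.5,4)→(15,26.5)  cross = 14.5·26.5 − 15·4 = 324.2500; (r_i+r_j)·cross = 29.5·324.2500 = 9565.3750
edge 3: (15,26.5)→(4,34.5)  cross = 15·34.5 − 4·26.5 = 411.5000; (r_i+r_j)·cross = 19·411.5000 = 7818.5000
edge 4: (4,34.5)→(4,2.5)  cross = 4·2.5 − 4·34.5 = -128.0000; (r_i+r_j)·cross = 8·-128.0000 = -1024.0000
Σcross = 607.7500 → A = |Σcross|/2 = 303.8750 mm²
Σ(r_i+r_j)·cross = 16501.6250 → first moment M = |Σ|/6 = 2750.2708
R_c = M/A = 2750.2708/303.8750 = 9.0507 mm
θ = 214° = 3.735005 rad
V = θ·R_c·A = 3.735005·9.0507·303.8750 = 10272.274 mm³

Volume = 10272.274 mm³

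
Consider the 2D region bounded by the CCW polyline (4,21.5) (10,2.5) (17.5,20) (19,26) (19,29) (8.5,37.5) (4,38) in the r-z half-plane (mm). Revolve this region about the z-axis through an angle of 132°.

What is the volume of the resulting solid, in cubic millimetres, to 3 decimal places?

Profile (r,z), 7 vertices: (4,21.5) (10,2.5) (17.5,20) (19,26) (19,29) (8.5,37.5) (4,38)
edge 0: (4,21.5)→(10,2.5)  cross = 4·2.5 − 10·21.5 = -205.0000; (r_i+r_j)·cross = 14·-205.0000 = -2870.0000
edge 1: (10,2.5)→(17.5,20)  cross = 10·20 − 17.5·2.5 = 156.2500; (r_i+r_j)·cross = 27.5·156.2500 = 4296.8750
edge 2: (17.5,20)→(19,26)  cross = 17.5·26 − 19·20 = 75.0000; (r_i+r_j)·cross = 36.5·75.0000 = 2737.5000
edge 3: (19,26)→(19,29)  cross = 19·29 − 19·26 = 57.0000; (r_i+r_j)·cross = 38·57.0000 = 2166.0000
edge 4: (19,29)→(8.5,37.5)  cross = 19·37.5 − 8.5·29 = 466.0000; (r_i+r_j)·cross = 27.5·466.0000 = 12815.0000
edge 5: (8.5,37.5)→(4,38)  cross = 8.5·38 − 4·37.5 = 173.0000; (r_i+r_j)·cross = 12.5·173.0000 = 2162.5000
edge 6: (4,38)→(4,21.5)  cross = 4·21.5 − 4·38 = -66.0000; (r_i+r_j)·cross = 8·-66.0000 = -528.0000
Σcross = 656.2500 → A = |Σcross|/2 = 328.1250 mm²
Σ(r_i+r_j)·cross = 20779.8750 → first moment M = |Σ|/6 = 3463.3125
R_c = M/A = 3463.3125/328.1250 = 10.5549 mm
θ = 132° = 2.303835 rad
V = θ·R_c·A = 2.303835·10.5549·328.1250 = 7978.899 mm³

Volume = 7978.899 mm³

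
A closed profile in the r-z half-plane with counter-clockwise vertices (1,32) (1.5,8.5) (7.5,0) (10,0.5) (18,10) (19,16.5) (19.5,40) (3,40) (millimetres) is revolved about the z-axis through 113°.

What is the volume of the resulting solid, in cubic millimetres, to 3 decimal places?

Volume = 12440.366 mm³

Profile (r,z), 8 vertices: (1,32) (1.5,8.5) (7.5,0) (10,0.5) (18,10) (19,16.5) (19.5,40) (3,40)
edge 0: (1,32)→(1.5,8.5)  cross = 1·8.5 − 1.5·32 = -39.5000; (r_i+r_j)·cross = 2.5·-39.5000 = -98.7500
edge 1: (1.5,8.5)→(7.5,0)  cross = 1.5·0 − 7.5·8.5 = -63.7500; (r_i+r_j)·cross = 9·-63.7500 = -573.7500
edge 2: (7.5,0)→(10,0.5)  cross = 7.5·0.5 − 10·0 = 3.7500; (r_i+r_j)·cross = 17.5·3.7500 = 65.6250
edge 3: (10,0.5)→(18,10)  cross = 10·10 − 18·0.5 = 91.0000; (r_i+r_j)·cross = 28·91.0000 = 2548.0000
edge 4: (18,10)→(19,16.5)  cross = 18·16.5 − 19·10 = 107.0000; (r_i+r_j)·cross = 37·107.0000 = 3959.0000
edge 5: (19,16.5)→(19.5,40)  cross = 19·40 − 19.5·16.5 = 438.2500; (r_i+r_j)·cross = 38.5·438.2500 = 16872.6250
edge 6: (19.5,40)→(3,40)  cross = 19.5·40 − 3·40 = 660.0000; (r_i+r_j)·cross = 22.5·660.0000 = 14850.0000
edge 7: (3,40)→(1,32)  cross = 3·32 − 1·40 = 56.0000; (r_i+r_j)·cross = 4·56.0000 = 224.0000
Σcross = 1252.7500 → A = |Σcross|/2 = 626.3750 mm²
Σ(r_i+r_j)·cross = 37846.7500 → first moment M = |Σ|/6 = 6307.7917
R_c = M/A = 6307.7917/626.3750 = 10.0703 mm
θ = 113° = 1.972222 rad
V = θ·R_c·A = 1.972222·10.0703·626.3750 = 12440.366 mm³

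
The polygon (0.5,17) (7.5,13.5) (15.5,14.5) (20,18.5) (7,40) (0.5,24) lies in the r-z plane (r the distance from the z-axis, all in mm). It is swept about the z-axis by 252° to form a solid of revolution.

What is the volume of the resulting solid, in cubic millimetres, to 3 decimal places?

Profile (r,z), 6 vertices: (0.5,17) (7.5,13.5) (15.5,14.5) (20,18.5) (7,40) (0.5,24)
edge 0: (0.5,17)→(7.5,13.5)  cross = 0.5·13.5 − 7.5·17 = -120.7500; (r_i+r_j)·cross = 8·-120.7500 = -966.0000
edge 1: (7.5,13.5)→(15.5,14.5)  cross = 7.5·14.5 − 15.5·13.5 = -100.5000; (r_i+r_j)·cross = 23·-100.5000 = -2311.5000
edge 2: (15.5,14.5)→(20,18.5)  cross = 15.5·18.5 − 20·14.5 = -3.2500; (r_i+r_j)·cross = 35.5·-3.2500 = -115.3750
edge 3: (20,18.5)→(7,40)  cross = 20·40 − 7·18.5 = 670.5000; (r_i+r_j)·cross = 27·670.5000 = 18103.5000
edge 4: (7,40)→(0.5,24)  cross = 7·24 − 0.5·40 = 148.0000; (r_i+r_j)·cross = 7.5·148.0000 = 1110.0000
edge 5: (0.5,24)→(0.5,17)  cross = 0.5·17 − 0.5·24 = -3.5000; (r_i+r_j)·cross = 1·-3.5000 = -3.5000
Σcross = 590.5000 → A = |Σcross|/2 = 295.2500 mm²
Σ(r_i+r_j)·cross = 15817.1250 → first moment M = |Σ|/6 = 2636.1875
R_c = M/A = 2636.1875/295.2500 = 8.9287 mm
θ = 252° = 4.398230 rad
V = θ·R_c·A = 4.398230·8.9287·295.2500 = 11594.558 mm³

Volume = 11594.558 mm³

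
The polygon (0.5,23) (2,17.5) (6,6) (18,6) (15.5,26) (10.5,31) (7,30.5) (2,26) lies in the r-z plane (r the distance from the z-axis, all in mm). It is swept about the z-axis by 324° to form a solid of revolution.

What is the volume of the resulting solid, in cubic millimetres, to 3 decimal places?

Volume = 17314.024 mm³

Profile (r,z), 8 vertices: (0.5,23) (2,17.5) (6,6) (18,6) (15.5,26) (10.5,31) (7,30.5) (2,26)
edge 0: (0.5,23)→(2,17.5)  cross = 0.5·17.5 − 2·23 = -37.2500; (r_i+r_j)·cross = 2.5·-37.2500 = -93.1250
edge 1: (2,17.5)→(6,6)  cross = 2·6 − 6·17.5 = -93.0000; (r_i+r_j)·cross = 8·-93.0000 = -744.0000
edge 2: (6,6)→(18,6)  cross = 6·6 − 18·6 = -72.0000; (r_i+r_j)·cross = 24·-72.0000 = -1728.0000
edge 3: (18,6)→(15.5,26)  cross = 18·26 − 15.5·6 = 375.0000; (r_i+r_j)·cross = 33.5·375.0000 = 12562.5000
edge 4: (15.5,26)→(10.5,31)  cross = 15.5·31 − 10.5·26 = 207.5000; (r_i+r_j)·cross = 26·207.5000 = 5395.0000
edge 5: (10.5,31)→(7,30.5)  cross = 10.5·30.5 − 7·31 = 103.2500; (r_i+r_j)·cross = 17.5·103.2500 = 1806.8750
edge 6: (7,30.5)→(2,26)  cross = 7·26 − 2·30.5 = 121.0000; (r_i+r_j)·cross = 9·121.0000 = 1089.0000
edge 7: (2,26)→(0.5,23)  cross = 2·23 − 0.5·26 = 33.0000; (r_i+r_j)·cross = 2.5·33.0000 = 82.5000
Σcross = 637.5000 → A = |Σcross|/2 = 318.7500 mm²
Σ(r_i+r_j)·cross = 18370.7500 → first moment M = |Σ|/6 = 3061.7917
R_c = M/A = 3061.7917/318.7500 = 9.6056 mm
θ = 324° = 5.654867 rad
V = θ·R_c·A = 5.654867·9.6056·318.7500 = 17314.024 mm³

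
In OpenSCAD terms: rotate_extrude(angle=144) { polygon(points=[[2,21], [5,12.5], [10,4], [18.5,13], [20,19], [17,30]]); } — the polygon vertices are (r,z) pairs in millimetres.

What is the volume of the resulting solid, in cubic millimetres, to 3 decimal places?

Profile (r,z), 6 vertices: (2,21) (5,12.5) (10,4) (18.5,13) (20,19) (17,30)
edge 0: (2,21)→(5,12.5)  cross = 2·12.5 − 5·21 = -80.0000; (r_i+r_j)·cross = 7·-80.0000 = -560.0000
edge 1: (5,12.5)→(10,4)  cross = 5·4 − 10·12.5 = -105.0000; (r_i+r_j)·cross = 15·-105.0000 = -1575.0000
edge 2: (10,4)→(18.5,13)  cross = 10·13 − 18.5·4 = 56.0000; (r_i+r_j)·cross = 28.5·56.0000 = 1596.0000
edge 3: (18.5,13)→(20,19)  cross = 18.5·19 − 20·13 = 91.5000; (r_i+r_j)·cross = 38.5·91.5000 = 3522.7500
edge 4: (20,19)→(17,30)  cross = 20·30 − 17·19 = 277.0000; (r_i+r_j)·cross = 37·277.0000 = 10249.0000
edge 5: (17,30)→(2,21)  cross = 17·21 − 2·30 = 297.0000; (r_i+r_j)·cross = 19·297.0000 = 5643.0000
Σcross = 536.5000 → A = |Σcross|/2 = 268.2500 mm²
Σ(r_i+r_j)·cross = 18875.7500 → first moment M = |Σ|/6 = 3145.9583
R_c = M/A = 3145.9583/268.2500 = 11.7277 mm
θ = 144° = 2.513274 rad
V = θ·R_c·A = 2.513274·11.7277·268.2500 = 7906.656 mm³

Volume = 7906.656 mm³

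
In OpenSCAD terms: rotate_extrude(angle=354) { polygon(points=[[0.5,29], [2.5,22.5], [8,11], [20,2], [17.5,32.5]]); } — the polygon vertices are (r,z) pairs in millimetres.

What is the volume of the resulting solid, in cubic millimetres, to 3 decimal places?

Profile (r,z), 5 vertices: (0.5,29) (2.5,22.5) (8,11) (20,2) (17.5,32.5)
edge 0: (0.5,29)→(2.5,22.5)  cross = 0.5·22.5 − 2.5·29 = -61.2500; (r_i+r_j)·cross = 3·-61.2500 = -183.7500
edge 1: (2.5,22.5)→(8,11)  cross = 2.5·11 − 8·22.5 = -152.5000; (r_i+r_j)·cross = 10.5·-152.5000 = -1601.2500
edge 2: (8,11)→(20,2)  cross = 8·2 − 20·11 = -204.0000; (r_i+r_j)·cross = 28·-204.0000 = -5712.0000
edge 3: (20,2)→(17.5,32.5)  cross = 20·32.5 − 17.5·2 = 615.0000; (r_i+r_j)·cross = 37.5·615.0000 = 23062.5000
edge 4: (17.5,32.5)→(0.5,29)  cross = 17.5·29 − 0.5·32.5 = 491.2500; (r_i+r_j)·cross = 18·491.2500 = 8842.5000
Σcross = 688.5000 → A = |Σcross|/2 = 344.2500 mm²
Σ(r_i+r_j)·cross = 24408.0000 → first moment M = |Σ|/6 = 4068.0000
R_c = M/A = 4068.0000/344.2500 = 11.8170 mm
θ = 354° = 6.178466 rad
V = θ·R_c·A = 6.178466·11.8170·344.2500 = 25133.998 mm³

Volume = 25133.998 mm³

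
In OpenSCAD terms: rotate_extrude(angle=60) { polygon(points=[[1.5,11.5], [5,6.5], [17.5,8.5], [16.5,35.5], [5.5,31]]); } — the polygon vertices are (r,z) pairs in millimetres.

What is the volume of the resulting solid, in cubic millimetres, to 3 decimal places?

Volume = 3755.120 mm³

Profile (r,z), 5 vertices: (1.5,11.5) (5,6.5) (17.5,8.5) (16.5,35.5) (5.5,31)
edge 0: (1.5,11.5)→(5,6.5)  cross = 1.5·6.5 − 5·11.5 = -47.7500; (r_i+r_j)·cross = 6.5·-47.7500 = -310.3750
edge 1: (5,6.5)→(17.5,8.5)  cross = 5·8.5 − 17.5·6.5 = -71.2500; (r_i+r_j)·cross = 22.5·-71.2500 = -1603.1250
edge 2: (17.5,8.5)→(16.5,35.5)  cross = 17.5·35.5 − 16.5·8.5 = 481.0000; (r_i+r_j)·cross = 34·481.0000 = 16354.0000
edge 3: (16.5,35.5)→(5.5,31)  cross = 16.5·31 − 5.5·35.5 = 316.2500; (r_i+r_j)·cross = 22·316.2500 = 6957.5000
edge 4: (5.5,31)→(1.5,11.5)  cross = 5.5·11.5 − 1.5·31 = 16.7500; (r_i+r_j)·cross = 7·16.7500 = 117.2500
Σcross = 695.0000 → A = |Σcross|/2 = 347.5000 mm²
Σ(r_i+r_j)·cross = 21515.2500 → first moment M = |Σ|/6 = 3585.8750
R_c = M/A = 3585.8750/347.5000 = 10.3191 mm
θ = 60° = 1.047198 rad
V = θ·R_c·A = 1.047198·10.3191·347.5000 = 3755.120 mm³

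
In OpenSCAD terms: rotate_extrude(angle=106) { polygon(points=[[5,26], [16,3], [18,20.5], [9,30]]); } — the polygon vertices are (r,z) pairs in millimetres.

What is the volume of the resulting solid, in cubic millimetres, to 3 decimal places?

Volume = 3598.191 mm³

Profile (r,z), 4 vertices: (5,26) (16,3) (18,20.5) (9,30)
edge 0: (5,26)→(16,3)  cross = 5·3 − 16·26 = -401.0000; (r_i+r_j)·cross = 21·-401.0000 = -8421.0000
edge 1: (16,3)→(18,20.5)  cross = 16·20.5 − 18·3 = 274.0000; (r_i+r_j)·cross = 34·274.0000 = 9316.0000
edge 2: (18,20.5)→(9,30)  cross = 18·30 − 9·20.5 = 355.5000; (r_i+r_j)·cross = 27·355.5000 = 9598.5000
edge 3: (9,30)→(5,26)  cross = 9·26 − 5·30 = 84.0000; (r_i+r_j)·cross = 14·84.0000 = 1176.0000
Σcross = 312.5000 → A = |Σcross|/2 = 156.2500 mm²
Σ(r_i+r_j)·cross = 11669.5000 → first moment M = |Σ|/6 = 1944.9167
R_c = M/A = 1944.9167/156.2500 = 12.4475 mm
θ = 106° = 1.850049 rad
V = θ·R_c·A = 1.850049·12.4475·156.2500 = 3598.191 mm³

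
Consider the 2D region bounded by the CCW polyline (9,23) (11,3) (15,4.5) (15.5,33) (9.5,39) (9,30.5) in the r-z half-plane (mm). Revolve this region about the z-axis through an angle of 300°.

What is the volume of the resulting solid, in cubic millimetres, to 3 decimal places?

Profile (r,z), 6 vertices: (9,23) (11,3) (15,4.5) (15.5,33) (9.5,39) (9,30.5)
edge 0: (9,23)→(11,3)  cross = 9·3 − 11·23 = -226.0000; (r_i+r_j)·cross = 20·-226.0000 = -4520.0000
edge 1: (11,3)→(15,4.5)  cross = 11·4.5 − 15·3 = 4.5000; (r_i+r_j)·cross = 26·4.5000 = 117.0000
edge 2: (15,4.5)→(15.5,33)  cross = 15·33 − 15.5·4.5 = 425.2500; (r_i+r_j)·cross = 30.5·425.2500 = 12970.1250
edge 3: (15.5,33)→(9.5,39)  cross = 15.5·39 − 9.5·33 = 291.0000; (r_i+r_j)·cross = 25·291.0000 = 7275.0000
edge 4: (9.5,39)→(9,30.5)  cross = 9.5·30.5 − 9·39 = -61.2500; (r_i+r_j)·cross = 18.5·-61.2500 = -1133.1250
edge 5: (9,30.5)→(9,23)  cross = 9·23 − 9·30.5 = -67.5000; (r_i+r_j)·cross = 18·-67.5000 = -1215.0000
Σcross = 366.0000 → A = |Σcross|/2 = 183.0000 mm²
Σ(r_i+r_j)·cross = 13494.0000 → first moment M = |Σ|/6 = 2249.0000
R_c = M/A = 2249.0000/183.0000 = 12.2896 mm
θ = 300° = 5.235988 rad
V = θ·R_c·A = 5.235988·12.2896·183.0000 = 11775.736 mm³

Volume = 11775.736 mm³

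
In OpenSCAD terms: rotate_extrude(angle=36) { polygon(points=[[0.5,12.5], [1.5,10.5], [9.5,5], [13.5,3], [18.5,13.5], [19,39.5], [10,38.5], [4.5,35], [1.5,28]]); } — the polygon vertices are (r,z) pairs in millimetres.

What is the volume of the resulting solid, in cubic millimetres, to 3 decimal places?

Profile (r,z), 9 vertices: (0.5,12.5) (1.5,10.5) (9.5,5) (13.5,3) (18.5,13.5) (19,39.5) (10,38.5) (4.5,35) (1.5,28)
edge 0: (0.5,12.5)→(1.5,10.5)  cross = 0.5·10.5 − 1.5·12.5 = -13.5000; (r_i+r_j)·cross = 2·-13.5000 = -27.0000
edge 1: (1.5,10.5)→(9.5,5)  cross = 1.5·5 − 9.5·10.5 = -92.2500; (r_i+r_j)·cross = 11·-92.2500 = -1014.7500
edge 2: (9.5,5)→(13.5,3)  cross = 9.5·3 − 13.5·5 = -39.0000; (r_i+r_j)·cross = 23·-39.0000 = -897.0000
edge 3: (13.5,3)→(18.5,13.5)  cross = 13.5·13.5 − 18.5·3 = 126.7500; (r_i+r_j)·cross = 32·126.7500 = 4056.0000
edge 4: (18.5,13.5)→(19,39.5)  cross = 18.5·39.5 − 19·13.5 = 474.2500; (r_i+r_j)·cross = 37.5·474.2500 = 17784.3750
edge 5: (19,39.5)→(10,38.5)  cross = 19·38.5 − 10·39.5 = 336.5000; (r_i+r_j)·cross = 29·336.5000 = 9758.5000
edge 6: (10,38.5)→(4.5,35)  cross = 10·35 − 4.5·38.5 = 176.7500; (r_i+r_j)·cross = 14.5·176.7500 = 2562.8750
edge 7: (4.5,35)→(1.5,28)  cross = 4.5·28 − 1.5·35 = 73.5000; (r_i+r_j)·cross = 6·73.5000 = 441.0000
edge 8: (1.5,28)→(0.5,12.5)  cross = 1.5·12.5 − 0.5·28 = 4.7500; (r_i+r_j)·cross = 2·4.7500 = 9.5000
Σcross = 1047.7500 → A = |Σcross|/2 = 523.8750 mm²
Σ(r_i+r_j)·cross = 32673.5000 → first moment M = |Σ|/6 = 5445.5833
R_c = M/A = 5445.5833/523.8750 = 10.3948 mm
θ = 36° = 0.628319 rad
V = θ·R_c·A = 0.628319·10.3948·523.8750 = 3421.561 mm³

Volume = 3421.561 mm³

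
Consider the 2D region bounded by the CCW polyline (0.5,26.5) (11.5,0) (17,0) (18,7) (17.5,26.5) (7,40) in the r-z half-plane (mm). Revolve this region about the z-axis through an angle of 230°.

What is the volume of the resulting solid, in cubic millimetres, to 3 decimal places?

Profile (r,z), 6 vertices: (0.5,26.5) (11.5,0) (17,0) (18,7) (17.5,26.5) (7,40)
edge 0: (0.5,26.5)→(11.5,0)  cross = 0.5·0 − 11.5·26.5 = -304.7500; (r_i+r_j)·cross = 12·-304.7500 = -3657.0000
edge 1: (11.5,0)→(17,0)  cross = 11.5·0 − 17·0 = 0.0000; (r_i+r_j)·cross = 28.5·0.0000 = 0.0000
edge 2: (17,0)→(18,7)  cross = 17·7 − 18·0 = 119.0000; (r_i+r_j)·cross = 35·119.0000 = 4165.0000
edge 3: (18,7)→(17.5,26.5)  cross = 18·26.5 − 17.5·7 = 354.5000; (r_i+r_j)·cross = 35.5·354.5000 = 12584.7500
edge 4: (17.5,26.5)→(7,40)  cross = 17.5·40 − 7·26.5 = 514.5000; (r_i+r_j)·cross = 24.5·514.5000 = 12605.2500
edge 5: (7,40)→(0.5,26.5)  cross = 7·26.5 − 0.5·40 = 165.5000; (r_i+r_j)·cross = 7.5·165.5000 = 1241.2500
Σcross = 848.7500 → A = |Σcross|/2 = 424.3750 mm²
Σ(r_i+r_j)·cross = 26939.2500 → first moment M = |Σ|/6 = 4489.8750
R_c = M/A = 4489.8750/424.3750 = 10.5800 mm
θ = 230° = 4.014257 rad
V = θ·R_c·A = 4.014257·10.5800·424.3750 = 18023.513 mm³

Volume = 18023.513 mm³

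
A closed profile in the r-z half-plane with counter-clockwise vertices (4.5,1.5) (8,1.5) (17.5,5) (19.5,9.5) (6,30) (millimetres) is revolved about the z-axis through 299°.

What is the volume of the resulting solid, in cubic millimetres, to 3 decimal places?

Volume = 13020.026 mm³

Profile (r,z), 5 vertices: (4.5,1.5) (8,1.5) (17.5,5) (19.5,9.5) (6,30)
edge 0: (4.5,1.5)→(8,1.5)  cross = 4.5·1.5 − 8·1.5 = -5.2500; (r_i+r_j)·cross = 12.5·-5.2500 = -65.6250
edge 1: (8,1.5)→(17.5,5)  cross = 8·5 − 17.5·1.5 = 13.7500; (r_i+r_j)·cross = 25.5·13.7500 = 350.6250
edge 2: (17.5,5)→(19.5,9.5)  cross = 17.5·9.5 − 19.5·5 = 68.7500; (r_i+r_j)·cross = 37·68.7500 = 2543.7500
edge 3: (19.5,9.5)→(6,30)  cross = 19.5·30 − 6·9.5 = 528.0000; (r_i+r_j)·cross = 25.5·528.0000 = 13464.0000
edge 4: (6,30)→(4.5,1.5)  cross = 6·1.5 − 4.5·30 = -126.0000; (r_i+r_j)·cross = 10.5·-126.0000 = -1323.0000
Σcross = 479.2500 → A = |Σcross|/2 = 239.6250 mm²
Σ(r_i+r_j)·cross = 14969.7500 → first moment M = |Σ|/6 = 2494.9583
R_c = M/A = 2494.9583/239.6250 = 10.4119 mm
θ = 299° = 5.218534 rad
V = θ·R_c·A = 5.218534·10.4119·239.6250 = 13020.026 mm³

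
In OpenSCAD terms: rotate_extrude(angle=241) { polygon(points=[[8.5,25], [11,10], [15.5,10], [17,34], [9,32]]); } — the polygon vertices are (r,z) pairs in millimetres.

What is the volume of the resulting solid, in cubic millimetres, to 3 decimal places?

Profile (r,z), 5 vertices: (8.5,25) (11,10) (15.5,10) (17,34) (9,32)
edge 0: (8.5,25)→(11,10)  cross = 8.5·10 − 11·25 = -190.0000; (r_i+r_j)·cross = 19.5·-190.0000 = -3705.0000
edge 1: (11,10)→(15.5,10)  cross = 11·10 − 15.5·10 = -45.0000; (r_i+r_j)·cross = 26.5·-45.0000 = -1192.5000
edge 2: (15.5,10)→(17,34)  cross = 15.5·34 − 17·10 = 357.0000; (r_i+r_j)·cross = 32.5·357.0000 = 11602.5000
edge 3: (17,34)→(9,32)  cross = 17·32 − 9·34 = 238.0000; (r_i+r_j)·cross = 26·238.0000 = 6188.0000
edge 4: (9,32)→(8.5,25)  cross = 9·25 − 8.5·32 = -47.0000; (r_i+r_j)·cross = 17.5·-47.0000 = -822.5000
Σcross = 313.0000 → A = |Σcross|/2 = 156.5000 mm²
Σ(r_i+r_j)·cross = 12070.5000 → first moment M = |Σ|/6 = 2011.7500
R_c = M/A = 2011.7500/156.5000 = 12.8546 mm
θ = 241° = 4.206243 rad
V = θ·R_c·A = 4.206243·12.8546·156.5000 = 8461.910 mm³

Volume = 8461.910 mm³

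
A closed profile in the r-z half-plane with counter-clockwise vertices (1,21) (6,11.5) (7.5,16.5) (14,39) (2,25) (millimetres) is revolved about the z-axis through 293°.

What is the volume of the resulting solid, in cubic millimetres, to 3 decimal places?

Profile (r,z), 5 vertices: (1,21) (6,11.5) (7.5,16.5) (14,39) (2,25)
edge 0: (1,21)→(6,11.5)  cross = 1·11.5 − 6·21 = -114.5000; (r_i+r_j)·cross = 7·-114.5000 = -801.5000
edge 1: (6,11.5)→(7.5,16.5)  cross = 6·16.5 − 7.5·11.5 = 12.7500; (r_i+r_j)·cross = 13.5·12.7500 = 172.1250
edge 2: (7.5,16.5)→(14,39)  cross = 7.5·39 − 14·16.5 = 61.5000; (r_i+r_j)·cross = 21.5·61.5000 = 1322.2500
edge 3: (14,39)→(2,25)  cross = 14·25 − 2·39 = 272.0000; (r_i+r_j)·cross = 16·272.0000 = 4352.0000
edge 4: (2,25)→(1,21)  cross = 2·21 − 1·25 = 17.0000; (r_i+r_j)·cross = 3·17.0000 = 51.0000
Σcross = 248.7500 → A = |Σcross|/2 = 124.3750 mm²
Σ(r_i+r_j)·cross = 5095.8750 → first moment M = |Σ|/6 = 849.3125
R_c = M/A = 849.3125/124.3750 = 6.8286 mm
θ = 293° = 5.113815 rad
V = θ·R_c·A = 5.113815·6.8286·124.3750 = 4343.227 mm³

Volume = 4343.227 mm³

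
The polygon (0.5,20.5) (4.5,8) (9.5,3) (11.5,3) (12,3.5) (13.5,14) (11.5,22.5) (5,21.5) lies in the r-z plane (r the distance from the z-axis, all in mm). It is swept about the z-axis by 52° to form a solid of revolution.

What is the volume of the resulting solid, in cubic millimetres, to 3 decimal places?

Volume = 1215.162 mm³

Profile (r,z), 8 vertices: (0.5,20.5) (4.5,8) (9.5,3) (11.5,3) (12,3.5) (13.5,14) (11.5,22.5) (5,21.5)
edge 0: (0.5,20.5)→(4.5,8)  cross = 0.5·8 − 4.5·20.5 = -88.2500; (r_i+r_j)·cross = 5·-88.2500 = -441.2500
edge 1: (4.5,8)→(9.5,3)  cross = 4.5·3 − 9.5·8 = -62.5000; (r_i+r_j)·cross = 14·-62.5000 = -875.0000
edge 2: (9.5,3)→(11.5,3)  cross = 9.5·3 − 11.5·3 = -6.0000; (r_i+r_j)·cross = 21·-6.0000 = -126.0000
edge 3: (11.5,3)→(12,3.5)  cross = 11.5·3.5 − 12·3 = 4.2500; (r_i+r_j)·cross = 23.5·4.2500 = 99.8750
edge 4: (12,3.5)→(13.5,14)  cross = 12·14 − 13.5·3.5 = 120.7500; (r_i+r_j)·cross = 25.5·120.7500 = 3079.1250
edge 5: (13.5,14)→(11.5,22.5)  cross = 13.5·22.5 − 11.5·14 = 142.7500; (r_i+r_j)·cross = 25·142.7500 = 3568.7500
edge 6: (11.5,22.5)→(5,21.5)  cross = 11.5·21.5 − 5·22.5 = 134.7500; (r_i+r_j)·cross = 16.5·134.7500 = 2223.3750
edge 7: (5,21.5)→(0.5,20.5)  cross = 5·20.5 − 0.5·21.5 = 91.7500; (r_i+r_j)·cross = 5.5·91.7500 = 504.6250
Σcross = 337.5000 → A = |Σcross|/2 = 168.7500 mm²
Σ(r_i+r_j)·cross = 8033.5000 → first moment M = |Σ|/6 = 1338.9167
R_c = M/A = 1338.9167/168.7500 = 7.9343 mm
θ = 52° = 0.907571 rad
V = θ·R_c·A = 0.907571·7.9343·168.7500 = 1215.162 mm³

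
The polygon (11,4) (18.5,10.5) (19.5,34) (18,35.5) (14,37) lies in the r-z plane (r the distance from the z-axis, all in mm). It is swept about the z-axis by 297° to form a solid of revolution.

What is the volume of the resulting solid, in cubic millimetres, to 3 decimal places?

Volume = 14676.686 mm³

Profile (r,z), 5 vertices: (11,4) (18.5,10.5) (19.5,34) (18,35.5) (14,37)
edge 0: (11,4)→(18.5,10.5)  cross = 11·10.5 − 18.5·4 = 41.5000; (r_i+r_j)·cross = 29.5·41.5000 = 1224.2500
edge 1: (18.5,10.5)→(19.5,34)  cross = 18.5·34 − 19.5·10.5 = 424.2500; (r_i+r_j)·cross = 38·424.2500 = 16121.5000
edge 2: (19.5,34)→(18,35.5)  cross = 19.5·35.5 − 18·34 = 80.2500; (r_i+r_j)·cross = 37.5·80.2500 = 3009.3750
edge 3: (18,35.5)→(14,37)  cross = 18·37 − 14·35.5 = 169.0000; (r_i+r_j)·cross = 32·169.0000 = 5408.0000
edge 4: (14,37)→(11,4)  cross = 14·4 − 11·37 = -351.0000; (r_i+r_j)·cross = 25·-351.0000 = -8775.0000
Σcross = 364.0000 → A = |Σcross|/2 = 182.0000 mm²
Σ(r_i+r_j)·cross = 16988.1250 → first moment M = |Σ|/6 = 2831.3542
R_c = M/A = 2831.3542/182.0000 = 15.5569 mm
θ = 297° = 5.183628 rad
V = θ·R_c·A = 5.183628·15.5569·182.0000 = 14676.686 mm³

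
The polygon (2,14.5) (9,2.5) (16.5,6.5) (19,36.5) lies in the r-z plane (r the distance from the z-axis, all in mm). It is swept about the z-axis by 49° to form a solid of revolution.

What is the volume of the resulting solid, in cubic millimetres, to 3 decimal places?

Volume = 2894.534 mm³

Profile (r,z), 4 vertices: (2,14.5) (9,2.5) (16.5,6.5) (19,36.5)
edge 0: (2,14.5)→(9,2.5)  cross = 2·2.5 − 9·14.5 = -125.5000; (r_i+r_j)·cross = 11·-125.5000 = -1380.5000
edge 1: (9,2.5)→(16.5,6.5)  cross = 9·6.5 − 16.5·2.5 = 17.2500; (r_i+r_j)·cross = 25.5·17.2500 = 439.8750
edge 2: (16.5,6.5)→(19,36.5)  cross = 16.5·36.5 − 19·6.5 = 478.7500; (r_i+r_j)·cross = 35.5·478.7500 = 16995.6250
edge 3: (19,36.5)→(2,14.5)  cross = 19·14.5 − 2·36.5 = 202.5000; (r_i+r_j)·cross = 21·202.5000 = 4252.5000
Σcross = 573.0000 → A = |Σcross|/2 = 286.5000 mm²
Σ(r_i+r_j)·cross = 20307.5000 → first moment M = |Σ|/6 = 3384.5833
R_c = M/A = 3384.5833/286.5000 = 11.8136 mm
θ = 49° = 0.855211 rad
V = θ·R_c·A = 0.855211·11.8136·286.5000 = 2894.534 mm³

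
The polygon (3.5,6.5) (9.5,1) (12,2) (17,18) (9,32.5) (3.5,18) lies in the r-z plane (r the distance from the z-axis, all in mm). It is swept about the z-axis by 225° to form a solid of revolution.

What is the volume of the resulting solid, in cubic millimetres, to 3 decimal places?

Volume = 9912.788 mm³

Profile (r,z), 6 vertices: (3.5,6.5) (9.5,1) (12,2) (17,18) (9,32.5) (3.5,18)
edge 0: (3.5,6.5)→(9.5,1)  cross = 3.5·1 − 9.5·6.5 = -58.2500; (r_i+r_j)·cross = 13·-58.2500 = -757.2500
edge 1: (9.5,1)→(12,2)  cross = 9.5·2 − 12·1 = 7.0000; (r_i+r_j)·cross = 21.5·7.0000 = 150.5000
edge 2: (12,2)→(17,18)  cross = 12·18 − 17·2 = 182.0000; (r_i+r_j)·cross = 29·182.0000 = 5278.0000
edge 3: (17,18)→(9,32.5)  cross = 17·32.5 − 9·18 = 390.5000; (r_i+r_j)·cross = 26·390.5000 = 10153.0000
edge 4: (9,32.5)→(3.5,18)  cross = 9·18 − 3.5·32.5 = 48.2500; (r_i+r_j)·cross = 12.5·48.2500 = 603.1250
edge 5: (3.5,18)→(3.5,6.5)  cross = 3.5·6.5 − 3.5·18 = -40.2500; (r_i+r_j)·cross = 7·-40.2500 = -281.7500
Σcross = 529.2500 → A = |Σcross|/2 = 264.6250 mm²
Σ(r_i+r_j)·cross = 15145.6250 → first moment M = |Σ|/6 = 2524.2708
R_c = M/A = 2524.2708/264.6250 = 9.5390 mm
θ = 225° = 3.926991 rad
V = θ·R_c·A = 3.926991·9.5390·264.6250 = 9912.788 mm³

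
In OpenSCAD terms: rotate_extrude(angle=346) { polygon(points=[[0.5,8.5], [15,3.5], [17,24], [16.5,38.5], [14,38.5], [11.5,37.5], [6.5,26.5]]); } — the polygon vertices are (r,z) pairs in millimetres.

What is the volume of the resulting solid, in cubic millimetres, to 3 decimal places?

Volume = 22898.901 mm³

Profile (r,z), 7 vertices: (0.5,8.5) (15,3.5) (17,24) (16.5,38.5) (14,38.5) (11.5,37.5) (6.5,26.5)
edge 0: (0.5,8.5)→(15,3.5)  cross = 0.5·3.5 − 15·8.5 = -125.7500; (r_i+r_j)·cross = 15.5·-125.7500 = -1949.1250
edge 1: (15,3.5)→(17,24)  cross = 15·24 − 17·3.5 = 300.5000; (r_i+r_j)·cross = 32·300.5000 = 9616.0000
edge 2: (17,24)→(16.5,38.5)  cross = 17·38.5 − 16.5·24 = 258.5000; (r_i+r_j)·cross = 33.5·258.5000 = 8659.7500
edge 3: (16.5,38.5)→(14,38.5)  cross = 16.5·38.5 − 14·38.5 = 96.2500; (r_i+r_j)·cross = 30.5·96.2500 = 2935.6250
edge 4: (14,38.5)→(11.5,37.5)  cross = 14·37.5 − 11.5·38.5 = 82.2500; (r_i+r_j)·cross = 25.5·82.2500 = 2097.3750
edge 5: (11.5,37.5)→(6.5,26.5)  cross = 11.5·26.5 − 6.5·37.5 = 61.0000; (r_i+r_j)·cross = 18·61.0000 = 1098.0000
edge 6: (6.5,26.5)→(0.5,8.5)  cross = 6.5·8.5 − 0.5·26.5 = 42.0000; (r_i+r_j)·cross = 7·42.0000 = 294.0000
Σcross = 714.7500 → A = |Σcross|/2 = 357.3750 mm²
Σ(r_i+r_j)·cross = 22751.6250 → first moment M = |Σ|/6 = 3791.9375
R_c = M/A = 3791.9375/357.3750 = 10.6105 mm
θ = 346° = 6.038839 rad
V = θ·R_c·A = 6.038839·10.6105·357.3750 = 22898.901 mm³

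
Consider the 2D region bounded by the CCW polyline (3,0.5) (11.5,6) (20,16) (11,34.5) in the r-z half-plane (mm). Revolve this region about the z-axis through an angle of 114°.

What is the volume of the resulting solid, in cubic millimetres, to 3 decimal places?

Volume = 5556.376 mm³

Profile (r,z), 4 vertices: (3,0.5) (11.5,6) (20,16) (11,34.5)
edge 0: (3,0.5)→(11.5,6)  cross = 3·6 − 11.5·0.5 = 12.2500; (r_i+r_j)·cross = 14.5·12.2500 = 177.6250
edge 1: (11.5,6)→(20,16)  cross = 11.5·16 − 20·6 = 64.0000; (r_i+r_j)·cross = 31.5·64.0000 = 2016.0000
edge 2: (20,16)→(11,34.5)  cross = 20·34.5 − 11·16 = 514.0000; (r_i+r_j)·cross = 31·514.0000 = 15934.0000
edge 3: (11,34.5)→(3,0.5)  cross = 11·0.5 − 3·34.5 = -98.0000; (r_i+r_j)·cross = 14·-98.0000 = -1372.0000
Σcross = 492.2500 → A = |Σcross|/2 = 246.1250 mm²
Σ(r_i+r_j)·cross = 16755.6250 → first moment M = |Σ|/6 = 2792.6042
R_c = M/A = 2792.6042/246.1250 = 11.3463 mm
θ = 114° = 1.989675 rad
V = θ·R_c·A = 1.989675·11.3463·246.1250 = 5556.376 mm³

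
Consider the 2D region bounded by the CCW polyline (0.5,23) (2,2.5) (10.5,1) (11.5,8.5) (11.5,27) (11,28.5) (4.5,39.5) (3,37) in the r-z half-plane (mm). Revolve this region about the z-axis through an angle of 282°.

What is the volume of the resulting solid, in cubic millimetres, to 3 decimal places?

Profile (r,z), 8 vertices: (0.5,23) (2,2.5) (10.5,1) (11.5,8.5) (11.5,27) (11,28.5) (4.5,39.5) (3,37)
edge 0: (0.5,23)→(2,2.5)  cross = 0.5·2.5 − 2·23 = -44.7500; (r_i+r_j)·cross = 2.5·-44.7500 = -111.8750
edge 1: (2,2.5)→(10.5,1)  cross = 2·1 − 10.5·2.5 = -24.2500; (r_i+r_j)·cross = 12.5·-24.2500 = -303.1250
edge 2: (10.5,1)→(11.5,8.5)  cross = 10.5·8.5 − 11.5·1 = 77.7500; (r_i+r_j)·cross = 22·77.7500 = 1710.5000
edge 3: (11.5,8.5)→(11.5,27)  cross = 11.5·27 − 11.5·8.5 = 212.7500; (r_i+r_j)·cross = 23·212.7500 = 4893.2500
edge 4: (11.5,27)→(11,28.5)  cross = 11.5·28.5 − 11·27 = 30.7500; (r_i+r_j)·cross = 22.5·30.7500 = 691.8750
edge 5: (11,28.5)→(4.5,39.5)  cross = 11·39.5 − 4.5·28.5 = 306.2500; (r_i+r_j)·cross = 15.5·306.2500 = 4746.8750
edge 6: (4.5,39.5)→(3,37)  cross = 4.5·37 − 3·39.5 = 48.0000; (r_i+r_j)·cross = 7.5·48.0000 = 360.0000
edge 7: (3,37)→(0.5,23)  cross = 3·23 − 0.5·37 = 50.5000; (r_i+r_j)·cross = 3.5·50.5000 = 176.7500
Σcross = 657.0000 → A = |Σcross|/2 = 328.5000 mm²
Σ(r_i+r_j)·cross = 12164.2500 → first moment M = |Σ|/6 = 2027.3750
R_c = M/A = 2027.3750/328.5000 = 6.1716 mm
θ = 282° = 4.921828 rad
V = θ·R_c·A = 4.921828·6.1716·328.5000 = 9978.392 mm³

Volume = 9978.392 mm³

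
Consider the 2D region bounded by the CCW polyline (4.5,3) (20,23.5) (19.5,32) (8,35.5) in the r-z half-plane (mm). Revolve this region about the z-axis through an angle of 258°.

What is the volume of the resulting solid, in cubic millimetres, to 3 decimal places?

Profile (r,z), 4 vertices: (4.5,3) (20,23.5) (19.5,32) (8,35.5)
edge 0: (4.5,3)→(20,23.5)  cross = 4.5·23.5 − 20·3 = 45.7500; (r_i+r_j)·cross = 24.5·45.7500 = 1120.8750
edge 1: (20,23.5)→(19.5,32)  cross = 20·32 − 19.5·23.5 = 181.7500; (r_i+r_j)·cross = 39.5·181.7500 = 7179.1250
edge 2: (19.5,32)→(8,35.5)  cross = 19.5·35.5 − 8·32 = 436.2500; (r_i+r_j)·cross = 27.5·436.2500 = 11996.8750
edge 3: (8,35.5)→(4.5,3)  cross = 8·3 − 4.5·35.5 = -135.7500; (r_i+r_j)·cross = 12.5·-135.7500 = -1696.8750
Σcross = 528.0000 → A = |Σcross|/2 = 264.0000 mm²
Σ(r_i+r_j)·cross = 18600.0000 → first moment M = |Σ|/6 = 3100.0000
R_c = M/A = 3100.0000/264.0000 = 11.7424 mm
θ = 258° = 4.502949 rad
V = θ·R_c·A = 4.502949·11.7424·264.0000 = 13959.143 mm³

Volume = 13959.143 mm³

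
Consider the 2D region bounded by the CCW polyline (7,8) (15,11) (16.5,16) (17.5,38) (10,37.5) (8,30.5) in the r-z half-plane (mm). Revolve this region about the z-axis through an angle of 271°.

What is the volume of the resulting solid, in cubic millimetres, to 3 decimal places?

Volume = 14299.200 mm³

Profile (r,z), 6 vertices: (7,8) (15,11) (16.5,16) (17.5,38) (10,37.5) (8,30.5)
edge 0: (7,8)→(15,11)  cross = 7·11 − 15·8 = -43.0000; (r_i+r_j)·cross = 22·-43.0000 = -946.0000
edge 1: (15,11)→(16.5,16)  cross = 15·16 − 16.5·11 = 58.5000; (r_i+r_j)·cross = 31.5·58.5000 = 1842.7500
edge 2: (16.5,16)→(17.5,38)  cross = 16.5·38 − 17.5·16 = 347.0000; (r_i+r_j)·cross = 34·347.0000 = 11798.0000
edge 3: (17.5,38)→(10,37.5)  cross = 17.5·37.5 − 10·38 = 276.2500; (r_i+r_j)·cross = 27.5·276.2500 = 7596.8750
edge 4: (10,37.5)→(8,30.5)  cross = 10·30.5 − 8·37.5 = 5.0000; (r_i+r_j)·cross = 18·5.0000 = 90.0000
edge 5: (8,30.5)→(7,8)  cross = 8·8 − 7·30.5 = -149.5000; (r_i+r_j)·cross = 15·-149.5000 = -2242.5000
Σcross = 494.2500 → A = |Σcross|/2 = 247.1250 mm²
Σ(r_i+r_j)·cross = 18139.1250 → first moment M = |Σ|/6 = 3023.1875
R_c = M/A = 3023.1875/247.1250 = 12.2334 mm
θ = 271° = 4.729842 rad
V = θ·R_c·A = 4.729842·12.2334·247.1250 = 14299.200 mm³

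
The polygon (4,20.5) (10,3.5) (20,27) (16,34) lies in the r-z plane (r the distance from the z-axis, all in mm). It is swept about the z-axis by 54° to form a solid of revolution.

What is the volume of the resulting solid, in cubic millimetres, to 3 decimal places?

Volume = 2528.040 mm³

Profile (r,z), 4 vertices: (4,20.5) (10,3.5) (20,27) (16,34)
edge 0: (4,20.5)→(10,3.5)  cross = 4·3.5 − 10·20.5 = -191.0000; (r_i+r_j)·cross = 14·-191.0000 = -2674.0000
edge 1: (10,3.5)→(20,27)  cross = 10·27 − 20·3.5 = 200.0000; (r_i+r_j)·cross = 30·200.0000 = 6000.0000
edge 2: (20,27)→(16,34)  cross = 20·34 − 16·27 = 248.0000; (r_i+r_j)·cross = 36·248.0000 = 8928.0000
edge 3: (16,34)→(4,20.5)  cross = 16·20.5 − 4·34 = 192.0000; (r_i+r_j)·cross = 20·192.0000 = 3840.0000
Σcross = 449.0000 → A = |Σcross|/2 = 224.5000 mm²
Σ(r_i+r_j)·cross = 16094.0000 → first moment M = |Σ|/6 = 2682.3333
R_c = M/A = 2682.3333/224.5000 = 11.9480 mm
θ = 54° = 0.942478 rad
V = θ·R_c·A = 0.942478·11.9480·224.5000 = 2528.040 mm³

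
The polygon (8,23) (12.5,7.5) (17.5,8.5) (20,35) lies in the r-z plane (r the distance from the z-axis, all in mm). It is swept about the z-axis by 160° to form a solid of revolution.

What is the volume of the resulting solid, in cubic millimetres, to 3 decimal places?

Profile (r,z), 4 vertices: (8,23) (12.5,7.5) (17.5,8.5) (20,35)
edge 0: (8,23)→(12.5,7.5)  cross = 8·7.5 − 12.5·23 = -227.5000; (r_i+r_j)·cross = 20.5·-227.5000 = -4663.7500
edge 1: (12.5,7.5)→(17.5,8.5)  cross = 12.5·8.5 − 17.5·7.5 = -25.0000; (r_i+r_j)·cross = 30·-25.0000 = -750.0000
edge 2: (17.5,8.5)→(20,35)  cross = 17.5·35 − 20·8.5 = 442.5000; (r_i+r_j)·cross = 37.5·442.5000 = 16593.7500
edge 3: (20,35)→(8,23)  cross = 20·23 − 8·35 = 180.0000; (r_i+r_j)·cross = 28·180.0000 = 5040.0000
Σcross = 370.0000 → A = |Σcross|/2 = 185.0000 mm²
Σ(r_i+r_j)·cross = 16220.0000 → first moment M = |Σ|/6 = 2703.3333
R_c = M/A = 2703.3333/185.0000 = 14.6126 mm
θ = 160° = 2.792527 rad
V = θ·R_c·A = 2.792527·14.6126·185.0000 = 7549.131 mm³

Volume = 7549.131 mm³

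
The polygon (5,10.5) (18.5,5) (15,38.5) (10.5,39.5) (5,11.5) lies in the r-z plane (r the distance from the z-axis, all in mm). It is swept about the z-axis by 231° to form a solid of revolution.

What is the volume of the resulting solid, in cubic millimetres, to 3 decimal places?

Volume = 14064.790 mm³

Profile (r,z), 5 vertices: (5,10.5) (18.5,5) (15,38.5) (10.5,39.5) (5,11.5)
edge 0: (5,10.5)→(18.5,5)  cross = 5·5 − 18.5·10.5 = -169.2500; (r_i+r_j)·cross = 23.5·-169.2500 = -3977.3750
edge 1: (18.5,5)→(15,38.5)  cross = 18.5·38.5 − 15·5 = 637.2500; (r_i+r_j)·cross = 33.5·637.2500 = 21347.8750
edge 2: (15,38.5)→(10.5,39.5)  cross = 15·39.5 − 10.5·38.5 = 188.2500; (r_i+r_j)·cross = 25.5·188.2500 = 4800.3750
edge 3: (10.5,39.5)→(5,11.5)  cross = 10.5·11.5 − 5·39.5 = -76.7500; (r_i+r_j)·cross = 15.5·-76.7500 = -1189.6250
edge 4: (5,11.5)→(5,10.5)  cross = 5·10.5 − 5·11.5 = -5.0000; (r_i+r_j)·cross = 10·-5.0000 = -50.0000
Σcross = 574.5000 → A = |Σcross|/2 = 287.2500 mm²
Σ(r_i+r_j)·cross = 20931.2500 → first moment M = |Σ|/6 = 3488.5417
R_c = M/A = 3488.5417/287.2500 = 12.1446 mm
θ = 231° = 4.031711 rad
V = θ·R_c·A = 4.031711·12.1446·287.2500 = 14064.790 mm³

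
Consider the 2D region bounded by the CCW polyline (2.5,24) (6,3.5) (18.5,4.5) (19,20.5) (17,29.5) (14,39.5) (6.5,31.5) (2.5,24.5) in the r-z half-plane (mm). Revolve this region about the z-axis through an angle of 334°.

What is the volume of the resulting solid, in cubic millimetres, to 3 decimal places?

Profile (r,z), 8 vertices: (2.5,24) (6,3.5) (18.5,4.5) (19,20.5) (17,29.5) (14,39.5) (6.5,31.5) (2.5,24.5)
edge 0: (2.5,24)→(6,3.5)  cross = 2.5·3.5 − 6·24 = -135.2500; (r_i+r_j)·cross = 8.5·-135.2500 = -1149.6250
edge 1: (6,3.5)→(18.5,4.5)  cross = 6·4.5 − 18.5·3.5 = -37.7500; (r_i+r_j)·cross = 24.5·-37.7500 = -924.8750
edge 2: (18.5,4.5)→(19,20.5)  cross = 18.5·20.5 − 19·4.5 = 293.7500; (r_i+r_j)·cross = 37.5·293.7500 = 11015.6250
edge 3: (19,20.5)→(17,29.5)  cross = 19·29.5 − 17·20.5 = 212.0000; (r_i+r_j)·cross = 36·212.0000 = 7632.0000
edge 4: (17,29.5)→(14,39.5)  cross = 17·39.5 − 14·29.5 = 258.5000; (r_i+r_j)·cross = 31·258.5000 = 8013.5000
edge 5: (14,39.5)→(6.5,31.5)  cross = 14·31.5 − 6.5·39.5 = 184.2500; (r_i+r_j)·cross = 20.5·184.2500 = 3777.1250
edge 6: (6.5,31.5)→(2.5,24.5)  cross = 6.5·24.5 − 2.5·31.5 = 80.5000; (r_i+r_j)·cross = 9·80.5000 = 724.5000
edge 7: (2.5,24.5)→(2.5,24)  cross = 2.5·24 − 2.5·24.5 = -1.2500; (r_i+r_j)·cross = 5·-1.2500 = -6.2500
Σcross = 854.7500 → A = |Σcross|/2 = 427.3750 mm²
Σ(r_i+r_j)·cross = 29082.0000 → first moment M = |Σ|/6 = 4847.0000
R_c = M/A = 4847.0000/427.3750 = 11.3413 mm
θ = 334° = 5.829400 rad
V = θ·R_c·A = 5.829400·11.3413·427.3750 = 28255.100 mm³

Volume = 28255.100 mm³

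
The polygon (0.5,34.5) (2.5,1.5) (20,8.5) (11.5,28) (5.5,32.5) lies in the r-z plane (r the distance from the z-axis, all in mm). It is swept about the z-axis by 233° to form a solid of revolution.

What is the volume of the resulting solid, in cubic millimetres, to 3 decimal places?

Profile (r,z), 5 vertices: (0.5,34.5) (2.5,1.5) (20,8.5) (11.5,28) (5.5,32.5)
edge 0: (0.5,34.5)→(2.5,1.5)  cross = 0.5·1.5 − 2.5·34.5 = -85.5000; (r_i+r_j)·cross = 3·-85.5000 = -256.5000
edge 1: (2.5,1.5)→(20,8.5)  cross = 2.5·8.5 − 20·1.5 = -8.7500; (r_i+r_j)·cross = 22.5·-8.7500 = -196.8750
edge 2: (20,8.5)→(11.5,28)  cross = 20·28 − 11.5·8.5 = 462.2500; (r_i+r_j)·cross = 31.5·462.2500 = 14560.8750
edge 3: (11.5,28)→(5.5,32.5)  cross = 11.5·32.5 − 5.5·28 = 219.7500; (r_i+r_j)·cross = 17·219.7500 = 3735.7500
edge 4: (5.5,32.5)→(0.5,34.5)  cross = 5.5·34.5 − 0.5·32.5 = 173.5000; (r_i+r_j)·cross = 6·173.5000 = 1041.0000
Σcross = 761.2500 → A = |Σcross|/2 = 380.6250 mm²
Σ(r_i+r_j)·cross = 18884.2500 → first moment M = |Σ|/6 = 3147.3750
R_c = M/A = 3147.3750/380.6250 = 8.2690 mm
θ = 233° = 4.066617 rad
V = θ·R_c·A = 4.066617·8.2690·380.6250 = 12799.169 mm³

Volume = 12799.169 mm³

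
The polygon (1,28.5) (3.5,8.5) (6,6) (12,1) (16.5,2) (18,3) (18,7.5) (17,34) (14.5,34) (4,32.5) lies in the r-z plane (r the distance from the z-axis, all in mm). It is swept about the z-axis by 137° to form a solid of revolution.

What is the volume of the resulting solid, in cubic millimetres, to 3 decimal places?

Profile (r,z), 10 vertices: (1,28.5) (3.5,8.5) (6,6) (12,1) (16.5,2) (18,3) (18,7.5) (17,34) (14.5,34) (4,32.5)
edge 0: (1,28.5)→(3.5,8.5)  cross = 1·8.5 − 3.5·28.5 = -91.2500; (r_i+r_j)·cross = 4.5·-91.2500 = -410.6250
edge 1: (3.5,8.5)→(6,6)  cross = 3.5·6 − 6·8.5 = -30.0000; (r_i+r_j)·cross = 9.5·-30.0000 = -285.0000
edge 2: (6,6)→(12,1)  cross = 6·1 − 12·6 = -66.0000; (r_i+r_j)·cross = 18·-66.0000 = -1188.0000
edge 3: (12,1)→(16.5,2)  cross = 12·2 − 16.5·1 = 7.5000; (r_i+r_j)·cross = 28.5·7.5000 = 213.7500
edge 4: (16.5,2)→(18,3)  cross = 16.5·3 − 18·2 = 13.5000; (r_i+r_j)·cross = 34.5·13.5000 = 465.7500
edge 5: (18,3)→(18,7.5)  cross = 18·7.5 − 18·3 = 81.0000; (r_i+r_j)·cross = 36·81.0000 = 2916.0000
edge 6: (18,7.5)→(17,34)  cross = 18·34 − 17·7.5 = 484.5000; (r_i+r_j)·cross = 35·484.5000 = 16957.5000
edge 7: (17,34)→(14.5,34)  cross = 17·34 − 14.5·34 = 85.0000; (r_i+r_j)·cross = 31.5·85.0000 = 2677.5000
edge 8: (14.5,34)→(4,32.5)  cross = 14.5·32.5 − 4·34 = 335.2500; (r_i+r_j)·cross = 18.5·335.2500 = 6202.1250
edge 9: (4,32.5)→(1,28.5)  cross = 4·28.5 − 1·32.5 = 81.5000; (r_i+r_j)·cross = 5·81.5000 = 407.5000
Σcross = 901.0000 → A = |Σcross|/2 = 450.5000 mm²
Σ(r_i+r_j)·cross = 27956.5000 → first moment M = |Σ|/6 = 4659.4167
R_c = M/A = 4659.4167/450.5000 = 10.3428 mm
θ = 137° = 2.391101 rad
V = θ·R_c·A = 2.391101·10.3428·450.5000 = 11141.136 mm³

Volume = 11141.136 mm³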